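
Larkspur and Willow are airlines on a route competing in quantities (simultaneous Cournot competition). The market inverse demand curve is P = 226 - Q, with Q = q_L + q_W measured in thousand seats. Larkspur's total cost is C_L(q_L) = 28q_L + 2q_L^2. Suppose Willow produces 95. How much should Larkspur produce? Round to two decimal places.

17.17

With the rival's output fixed at 95, Larkspur's profit is π_L = (226 - 95 - q_L)q_L - (28q_L + 2q_L²) = (131 - q_L)q_L - (28q_L + 2q_L²).
∂π_L/∂q_L = 103 - 6q_L = 0, so q_L = 103/6.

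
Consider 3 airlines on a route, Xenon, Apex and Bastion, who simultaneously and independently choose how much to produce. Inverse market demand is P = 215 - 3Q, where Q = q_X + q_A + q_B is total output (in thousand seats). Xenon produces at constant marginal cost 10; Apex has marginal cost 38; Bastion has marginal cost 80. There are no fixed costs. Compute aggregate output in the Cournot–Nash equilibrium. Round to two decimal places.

43.08

Xenon's profit: π_X = (215 - 3Q)q_X - (10q_X). Setting ∂π_X/∂q_X = 0: 205 - 6q_X - 3(q_A + q_B) = 0.
Apex's profit: π_A = (215 - 3Q)q_A - (38q_A). Setting ∂π_A/∂q_A = 0: 177 - 6q_A - 3(q_X + q_B) = 0.
Bastion's profit: π_B = (215 - 3Q)q_B - (80q_B). Setting ∂π_B/∂q_B = 0: 135 - 6q_B - 3(q_X + q_A) = 0.
Adding the 3 first-order conditions: 517 − 12Q = 0, so Q = 517/12.
Back-substituting: q_X = (205 − 517/4)/3 = 101/4, q_A = (177 − 517/4)/3 = 191/12, q_B = (135 − 517/4)/3 = 23/12.
Total output Q = 101/4 + 191/12 + 23/12 = 517/12.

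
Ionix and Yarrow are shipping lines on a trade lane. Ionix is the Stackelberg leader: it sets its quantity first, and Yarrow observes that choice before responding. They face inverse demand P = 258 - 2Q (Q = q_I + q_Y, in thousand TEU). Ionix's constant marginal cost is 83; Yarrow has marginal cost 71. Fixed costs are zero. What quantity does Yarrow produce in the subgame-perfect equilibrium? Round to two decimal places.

26.38

Solve by backward induction. Given q_I, the follower Yarrow maximises π_Y = (258 - 2q_I - 2q_Y)q_Y - 71q_Y.
Follower FOC: 187 - 2q_I - 4q_Y = 0, so q_Y(q_I) = (187 - 2q_I)/4.
Ionix substitutes q_Y(q_I) into its own profit: π_I = q_I(258 - 2q_I - (187 - 2q_I)/2) - 83q_I = (329/2 - q_I)q_I - 83q_I.
Maximising: ∂π_I/∂q_I = 163/2 - 2q_I = 0, giving q_I = 163/4.
Then q_Y = (187 - 2·(163/4))/4 = 211/8.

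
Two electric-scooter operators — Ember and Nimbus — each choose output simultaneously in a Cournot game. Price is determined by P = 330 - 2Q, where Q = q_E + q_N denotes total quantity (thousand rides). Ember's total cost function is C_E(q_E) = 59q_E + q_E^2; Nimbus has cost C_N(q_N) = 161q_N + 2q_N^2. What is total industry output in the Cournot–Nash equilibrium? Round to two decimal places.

52.32

Ember's profit: π_E = (330 - 2Q)q_E - (59q_E + q_E²). Setting ∂π_E/∂q_E = 0: 271 - 6q_E - 2(q_N) = 0.
Nimbus's first-order condition: 169 - 8q_N - 2(q_E) = 0.
So q_E = (271 - 2q_N)/6 and q_N = (169 - 2q_E)/8.
Substituting one into the other gives q_E = 915/22 and q_N = 118/11.
Total output Q = 915/22 + 118/11 = 1151/22.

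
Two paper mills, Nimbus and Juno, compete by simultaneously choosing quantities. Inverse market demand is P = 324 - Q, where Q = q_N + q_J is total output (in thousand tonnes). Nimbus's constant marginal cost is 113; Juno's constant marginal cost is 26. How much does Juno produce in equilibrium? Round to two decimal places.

Nimbus's profit: π_N = (324 - Q)q_N - (113q_N). Setting ∂π_N/∂q_N = 0: 211 - 2q_N - (q_J) = 0.
Juno's profit: π_J = (324 - Q)q_J - (26q_J). Setting ∂π_J/∂q_J = 0: 298 - 2q_J - (q_N) = 0.
Best responses: q_N = (211 - q_J)/2, q_J = (298 - q_N)/2.
Solving the pair: q_N = 124/3, q_J = 385/3.

128.33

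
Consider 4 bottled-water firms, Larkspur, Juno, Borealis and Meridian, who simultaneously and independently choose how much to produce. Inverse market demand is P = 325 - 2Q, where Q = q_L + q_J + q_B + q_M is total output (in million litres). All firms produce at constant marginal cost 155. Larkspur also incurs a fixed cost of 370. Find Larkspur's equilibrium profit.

208

A representative firm's profit is π_i = q_i(325 - 2Q) - 155q_i.
First-order condition (treating rivals' output as given): 170 - 4q_i - 2·Σ_{j≠i} q_j = 0.
By symmetry each firm produces the same amount; substituting Σ_{j≠i} q_j = 3q_i yields q_i = 170/10 = 17.
Price P = 325 - 2·68 = 189.
Larkspur's profit: (189 - 155)·17 - 370 = 208.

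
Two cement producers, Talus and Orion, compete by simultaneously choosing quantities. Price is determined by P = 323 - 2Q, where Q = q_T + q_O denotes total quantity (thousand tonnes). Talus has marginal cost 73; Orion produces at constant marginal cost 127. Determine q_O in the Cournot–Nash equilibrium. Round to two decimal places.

23.67

Talus's profit: π_T = (323 - 2Q)q_T - (73q_T). Setting ∂π_T/∂q_T = 0: 250 - 4q_T - 2(q_O) = 0.
Orion's first-order condition: 196 - 4q_O - 2(q_T) = 0.
So q_T = (250 - 2q_O)/4 and q_O = (196 - 2q_T)/4.
Substituting one into the other gives q_T = 152/3 and q_O = 71/3.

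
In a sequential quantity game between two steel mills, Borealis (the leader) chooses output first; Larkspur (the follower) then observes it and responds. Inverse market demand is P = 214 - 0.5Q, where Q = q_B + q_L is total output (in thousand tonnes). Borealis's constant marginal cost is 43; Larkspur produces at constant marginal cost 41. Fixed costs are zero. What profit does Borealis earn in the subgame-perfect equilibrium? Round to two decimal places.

The follower Larkspur best-responds to any q_B: π_L = (214 - 0.5Q)q_L - 41q_L.
Follower FOC: 173 - (1/2)q_B - q_L = 0, so q_L(q_B) = (173 - (1/2)q_B).
Borealis substitutes q_L(q_B) into its own profit: π_B = q_B(214 - (1/2)q_B - (173 - (1/2)q_B)/2) - 43q_B = (255/2 - (1/4)q_B)q_B - 43q_B.
The leader's first-order condition 169/2 - (1/2)q_B = 0 yields q_B = 169.
Then q_L = (173 - (1/2)·169) = 177/2.
Price P = 214 - (1/2)·(515/2) = 341/4.
Borealis's profit: (341/4 - 43)·169 = 7140.2500.

7140.25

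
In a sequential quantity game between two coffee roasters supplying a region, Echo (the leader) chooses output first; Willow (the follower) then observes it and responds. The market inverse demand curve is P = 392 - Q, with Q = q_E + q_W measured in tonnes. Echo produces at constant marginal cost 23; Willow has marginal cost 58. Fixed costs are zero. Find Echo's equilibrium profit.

Solve by backward induction. Given q_E, the follower Willow maximises π_W = (392 - q_E - q_W)q_W - 58q_W.
Follower FOC: 334 - q_E - 2q_W = 0, so q_W(q_E) = (334 - q_E)/2.
The leader anticipates this reaction. Substituting into P = 392 - Q gives P = 225 - (1/2)q_E, so π_E = (225 - (1/2)q_E)q_E - 23q_E.
Maximising: ∂π_E/∂q_E = 202 - q_E = 0, giving q_E = 202.
Then q_W = (334 - 202)/2 = 66.
Price P = 392 - 268 = 124.
Echo's profit: (124 - 23)·202 = 20402.

20402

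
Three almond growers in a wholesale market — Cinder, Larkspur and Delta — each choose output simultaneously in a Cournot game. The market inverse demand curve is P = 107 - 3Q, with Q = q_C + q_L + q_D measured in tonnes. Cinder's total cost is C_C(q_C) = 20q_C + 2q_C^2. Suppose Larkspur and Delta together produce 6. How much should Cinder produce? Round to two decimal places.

With rivals' combined output fixed at 6, Cinder's profit is π_C = (107 - 3·6 - 3q_C)q_C - (20q_C + 2q_C²) = (89 - 3q_C)q_C - (20q_C + 2q_C²).
∂π_C/∂q_C = 69 - 10q_C = 0, so q_C = 69/10.

6.90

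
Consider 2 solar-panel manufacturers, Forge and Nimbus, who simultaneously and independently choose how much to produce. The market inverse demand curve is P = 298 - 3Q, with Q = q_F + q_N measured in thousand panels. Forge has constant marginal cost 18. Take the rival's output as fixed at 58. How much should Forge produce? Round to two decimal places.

17.67

With the rival's output fixed at 58, Forge's profit is π_F = (298 - 3·58 - 3q_F)q_F - (18q_F) = (124 - 3q_F)q_F - (18q_F).
∂π_F/∂q_F = 106 - 6q_F = 0, so q_F = 53/3.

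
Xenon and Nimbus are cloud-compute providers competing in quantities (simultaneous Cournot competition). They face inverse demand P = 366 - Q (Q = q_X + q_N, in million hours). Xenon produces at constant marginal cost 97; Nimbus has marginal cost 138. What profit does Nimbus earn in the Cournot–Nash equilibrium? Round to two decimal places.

3885.44

Xenon's profit: π_X = (366 - Q)q_X - (97q_X). Setting ∂π_X/∂q_X = 0: 269 - 2q_X - (q_N) = 0.
Nimbus's profit: π_N = (366 - Q)q_N - (138q_N). Setting ∂π_N/∂q_N = 0: 228 - 2q_N - (q_X) = 0.
So q_X = (269 - q_N)/2 and q_N = (228 - q_X)/2.
Substituting one into the other gives q_X = 310/3 and q_N = 187/3.
Price P = 366 - 497/3 = 601/3.
Nimbus's profit: (601/3 - 138)·(187/3) = 3885.4444.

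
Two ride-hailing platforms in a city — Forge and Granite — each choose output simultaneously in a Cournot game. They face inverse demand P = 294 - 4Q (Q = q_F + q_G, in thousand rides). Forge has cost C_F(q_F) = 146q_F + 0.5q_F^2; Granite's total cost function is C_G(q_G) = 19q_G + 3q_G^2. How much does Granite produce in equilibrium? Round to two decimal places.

Forge's profit: π_F = (294 - 4Q)q_F - (146q_F + (1/2)q_F²). Setting ∂π_F/∂q_F = 0: 148 - 9q_F - 4(q_G) = 0.
Granite's profit: π_G = (294 - 4Q)q_G - (19q_G + 3q_G²). Setting ∂π_G/∂q_G = 0: 275 - 14q_G - 4(q_F) = 0.
So q_F = (148 - 4q_G)/9 and q_G = (275 - 4q_F)/14.
Substituting one into the other gives q_F = 486/55 and q_G = 1883/110.

17.12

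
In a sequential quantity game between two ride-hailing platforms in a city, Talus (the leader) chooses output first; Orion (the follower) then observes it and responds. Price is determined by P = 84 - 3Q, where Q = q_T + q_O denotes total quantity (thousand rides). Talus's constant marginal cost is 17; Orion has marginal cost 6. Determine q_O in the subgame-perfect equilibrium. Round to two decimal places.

The follower Orion best-responds to any q_T: π_O = (84 - 3Q)q_O - 6q_O.
Follower FOC: 78 - 3q_T - 6q_O = 0, so q_O(q_T) = (78 - 3q_T)/6.
Talus substitutes q_O(q_T) into its own profit: π_T = q_T(84 - 3q_T - (78 - 3q_T)/2) - 17q_T = (45 - (3/2)q_T)q_T - 17q_T.
Maximising: ∂π_T/∂q_T = 28 - 3q_T = 0, giving q_T = 28/3.
Then q_O = (78 - 3·(28/3))/6 = 25/3.

8.33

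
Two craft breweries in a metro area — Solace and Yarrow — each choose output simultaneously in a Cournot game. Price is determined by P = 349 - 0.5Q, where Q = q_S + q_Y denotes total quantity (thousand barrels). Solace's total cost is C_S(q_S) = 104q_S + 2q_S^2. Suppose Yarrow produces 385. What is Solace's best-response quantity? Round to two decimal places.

10.50

With the rival's output fixed at 385, Solace's profit is π_S = (349 - (1/2)·385 - (1/2)q_S)q_S - (104q_S + 2q_S²) = (313/2 - (1/2)q_S)q_S - (104q_S + 2q_S²).
∂π_S/∂q_S = 105/2 - 5q_S = 0, so q_S = 21/2.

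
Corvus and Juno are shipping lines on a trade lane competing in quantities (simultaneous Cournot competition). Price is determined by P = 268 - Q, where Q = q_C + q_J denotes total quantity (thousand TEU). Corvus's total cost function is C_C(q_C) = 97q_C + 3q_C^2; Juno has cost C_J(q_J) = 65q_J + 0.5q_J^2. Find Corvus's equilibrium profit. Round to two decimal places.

Corvus's profit: π_C = (268 - Q)q_C - (97q_C + 3q_C²). Setting ∂π_C/∂q_C = 0: 171 - 8q_C - (q_J) = 0.
Juno's first-order condition: 203 - 3q_J - (q_C) = 0.
Rearranging gives the reaction functions q_C = (171 - q_J)/8 and q_J = (203 - q_C)/3.
Solving the pair: q_C = 310/23, q_J = 1453/23.
Price P = 268 - 1763/23 = 191.3478.
Corvus's profit: 191.3478·(310/23) - 97·(310/23) - 3(310/23)² = 726.6541.

726.65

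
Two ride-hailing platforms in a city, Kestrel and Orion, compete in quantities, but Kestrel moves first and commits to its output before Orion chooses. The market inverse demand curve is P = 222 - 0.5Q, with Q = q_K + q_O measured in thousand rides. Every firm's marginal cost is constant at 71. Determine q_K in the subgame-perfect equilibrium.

151

Solve by backward induction. Given q_K, the follower Orion maximises π_O = (222 - (1/2)q_K - (1/2)q_O)q_O - 71q_O.
∂π_O/∂q_O = 151 - (1/2)q_K - q_O = 0 gives the reaction function q_O = (151 - (1/2)q_K).
Kestrel substitutes q_O(q_K) into its own profit: π_K = q_K(222 - (1/2)q_K - (151 - (1/2)q_K)/2) - 71q_K = (293/2 - (1/4)q_K)q_K - 71q_K.
Leader FOC: 151/2 - (1/2)q_K = 0, so q_K = 151.
Then q_O = (151 - (1/2)·151) = 151/2.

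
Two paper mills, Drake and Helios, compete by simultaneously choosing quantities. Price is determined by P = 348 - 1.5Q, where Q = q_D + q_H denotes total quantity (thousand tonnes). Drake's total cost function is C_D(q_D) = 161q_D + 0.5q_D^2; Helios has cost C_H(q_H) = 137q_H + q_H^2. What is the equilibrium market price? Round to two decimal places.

Drake's profit: π_D = (348 - 1.5Q)q_D - (161q_D + (1/2)q_D²). Setting ∂π_D/∂q_D = 0: 187 - 4q_D - (3/2)(q_H) = 0.
Helios's profit: π_H = (348 - 1.5Q)q_H - (137q_H + q_H²). Setting ∂π_H/∂q_H = 0: 211 - 5q_H - (3/2)(q_D) = 0.
Rearranging gives the reaction functions q_D = (187 - (3/2)q_H)/4 and q_H = (211 - (3/2)q_D)/5.
Solving the pair: q_D = 34.8451, q_H = 31.7465.
Total output Q = 66.5915, so price P = 348 - (3/2)·66.5915 = 248.1127.

248.11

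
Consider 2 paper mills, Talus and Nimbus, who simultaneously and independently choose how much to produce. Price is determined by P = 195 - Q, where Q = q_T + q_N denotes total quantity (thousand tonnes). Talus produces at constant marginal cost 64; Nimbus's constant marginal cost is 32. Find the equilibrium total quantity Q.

98

Talus's profit: π_T = (195 - Q)q_T - (64q_T). Setting ∂π_T/∂q_T = 0: 131 - 2q_T - (q_N) = 0.
Nimbus's profit: π_N = (195 - Q)q_N - (32q_N). Setting ∂π_N/∂q_N = 0: 163 - 2q_N - (q_T) = 0.
So q_T = (131 - q_N)/2 and q_N = (163 - q_T)/2.
Substituting one into the other gives q_T = 33 and q_N = 65.
Total output Q = 33 + 65 = 98.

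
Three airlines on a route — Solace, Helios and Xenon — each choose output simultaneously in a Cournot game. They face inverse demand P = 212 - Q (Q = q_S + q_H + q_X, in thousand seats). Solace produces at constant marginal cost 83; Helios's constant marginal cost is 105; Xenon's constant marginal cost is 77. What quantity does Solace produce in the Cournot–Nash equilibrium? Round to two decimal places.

Solace's profit: π_S = (212 - Q)q_S - (83q_S). Setting ∂π_S/∂q_S = 0: 129 - 2q_S - (q_H + q_X) = 0.
Helios's profit: π_H = (212 - Q)q_H - (105q_H). Setting ∂π_H/∂q_H = 0: 107 - 2q_H - (q_S + q_X) = 0.
Xenon's first-order condition: 135 - 2q_X - (q_S + q_H) = 0.
Adding the 3 first-order conditions: 371 − 4Q = 0, so Q = 371/4.
Back-substituting: q_S = (129 − 371/4) = 145/4, q_H = (107 − 371/4) = 57/4, q_X = (135 − 371/4) = 169/4.

36.25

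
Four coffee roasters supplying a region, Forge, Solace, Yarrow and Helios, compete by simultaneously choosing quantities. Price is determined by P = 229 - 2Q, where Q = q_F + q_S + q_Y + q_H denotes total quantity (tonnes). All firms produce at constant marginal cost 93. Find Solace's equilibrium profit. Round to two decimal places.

369.92

A representative firm's profit is π_i = q_i(229 - 2Q) - 93q_i.
First-order condition (treating rivals' output as given): 136 - 4q_i - 2·Σ_{j≠i} q_j = 0.
By symmetry each firm produces the same amount; substituting Σ_{j≠i} q_j = 3q_i yields q_i = 136/10 = 68/5.
Price P = 229 - 2·(272/5) = 601/5.
Solace's profit: (601/5 - 93)·(68/5) = 369.9200.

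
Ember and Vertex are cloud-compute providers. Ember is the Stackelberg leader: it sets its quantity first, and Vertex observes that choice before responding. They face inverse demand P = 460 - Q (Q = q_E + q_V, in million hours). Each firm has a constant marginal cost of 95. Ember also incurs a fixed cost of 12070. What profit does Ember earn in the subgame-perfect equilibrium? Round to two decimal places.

Solve by backward induction. Given q_E, the follower Vertex maximises π_V = (460 - q_E - q_V)q_V - 95q_V.
Setting the follower's marginal profit to zero, 365 - q_E - 2q_V = 0, i.e. q_V = (365 - q_E)/2.
The leader anticipates this reaction. Substituting into P = 460 - Q gives P = 555/2 - (1/2)q_E, so π_E = (555/2 - (1/2)q_E)q_E - 95q_E.
Leader FOC: 365/2 - q_E = 0, so q_E = 365/2.
Then q_V = (365 - 365/2)/2 = 365/4.
Price P = 460 - 1095/4 = 745/4.
Ember's profit: (745/4 - 95)·(365/2) - 12070 = 4583.1250.

4583.13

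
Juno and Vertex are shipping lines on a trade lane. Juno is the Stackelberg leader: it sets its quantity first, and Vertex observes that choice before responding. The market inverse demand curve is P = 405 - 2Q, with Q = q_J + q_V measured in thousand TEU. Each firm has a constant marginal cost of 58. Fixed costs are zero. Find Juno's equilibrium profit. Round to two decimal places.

7525.56

Solve by backward induction. Given q_J, the follower Vertex maximises π_V = (405 - 2q_J - 2q_V)q_V - 58q_V.
Setting the follower's marginal profit to zero, 347 - 2q_J - 4q_V = 0, i.e. q_V = (347 - 2q_J)/4.
The leader anticipates this reaction. Substituting into P = 405 - 2Q gives P = 463/2 - q_J, so π_J = (463/2 - q_J)q_J - 58q_J.
Leader FOC: 347/2 - 2q_J = 0, so q_J = 347/4.
Then q_V = (347 - 2·(347/4))/4 = 347/8.
Price P = 405 - 2·(1041/8) = 579/4.
Juno's profit: (579/4 - 58)·(347/4) = 7525.5625.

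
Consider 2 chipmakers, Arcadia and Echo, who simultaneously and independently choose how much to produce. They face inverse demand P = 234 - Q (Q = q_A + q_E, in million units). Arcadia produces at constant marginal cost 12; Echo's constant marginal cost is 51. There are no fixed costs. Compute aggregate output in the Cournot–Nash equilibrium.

Arcadia's profit: π_A = (234 - Q)q_A - (12q_A). Setting ∂π_A/∂q_A = 0: 222 - 2q_A - (q_E) = 0.
Echo's profit: π_E = (234 - Q)q_E - (51q_E). Setting ∂π_E/∂q_E = 0: 183 - 2q_E - (q_A) = 0.
Rearranging gives the reaction functions q_A = (222 - q_E)/2 and q_E = (183 - q_A)/2.
Solving the pair: q_A = 87, q_E = 48.
Total output Q = 87 + 48 = 135.

135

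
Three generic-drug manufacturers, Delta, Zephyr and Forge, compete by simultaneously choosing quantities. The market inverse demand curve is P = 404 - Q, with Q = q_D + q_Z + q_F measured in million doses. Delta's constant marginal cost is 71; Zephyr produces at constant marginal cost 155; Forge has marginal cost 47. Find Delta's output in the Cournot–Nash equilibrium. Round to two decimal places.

Delta's profit: π_D = (404 - Q)q_D - (71q_D). Setting ∂π_D/∂q_D = 0: 333 - 2q_D - (q_Z + q_F) = 0.
Zephyr's profit: π_Z = (404 - Q)q_Z - (155q_Z). Setting ∂π_Z/∂q_Z = 0: 249 - 2q_Z - (q_D + q_F) = 0.
Forge's profit: π_F = (404 - Q)q_F - (47q_F). Setting ∂π_F/∂q_F = 0: 357 - 2q_F - (q_D + q_Z) = 0.
Adding the 3 first-order conditions: 939 − 4Q = 0, so Q = 939/4.
Back-substituting: q_D = (333 − 939/4) = 393/4, q_Z = (249 − 939/4) = 57/4, q_F = (357 − 939/4) = 489/4.

98.25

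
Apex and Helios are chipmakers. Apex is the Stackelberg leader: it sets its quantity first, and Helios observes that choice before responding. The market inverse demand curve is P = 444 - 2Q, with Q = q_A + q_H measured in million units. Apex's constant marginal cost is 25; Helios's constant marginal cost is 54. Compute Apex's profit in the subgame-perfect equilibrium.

Solve by backward induction. Given q_A, the follower Helios maximises π_H = (444 - 2q_A - 2q_H)q_H - 54q_H.
Setting the follower's marginal profit to zero, 390 - 2q_A - 4q_H = 0, i.e. q_H = (390 - 2q_A)/4.
Apex substitutes q_H(q_A) into its own profit: π_A = q_A(444 - 2q_A - (390 - 2q_A)/2) - 25q_A = (249 - q_A)q_A - 25q_A.
Leader FOC: 224 - 2q_A = 0, so q_A = 112.
Then q_H = (390 - 2·112)/4 = 83/2.
Price P = 444 - 2·(307/2) = 137.
Apex's profit: (137 - 25)·112 = 12544.

12544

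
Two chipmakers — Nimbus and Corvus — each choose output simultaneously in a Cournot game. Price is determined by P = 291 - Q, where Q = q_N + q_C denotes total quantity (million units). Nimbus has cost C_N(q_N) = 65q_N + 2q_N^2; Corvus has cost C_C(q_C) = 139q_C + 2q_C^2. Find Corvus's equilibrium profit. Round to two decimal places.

1152.48

Nimbus's profit: π_N = (291 - Q)q_N - (65q_N + 2q_N²). Setting ∂π_N/∂q_N = 0: 226 - 6q_N - (q_C) = 0.
Corvus's profit: π_C = (291 - Q)q_C - (139q_C + 2q_C²). Setting ∂π_C/∂q_C = 0: 152 - 6q_C - (q_N) = 0.
Rearranging gives the reaction functions q_N = (226 - q_C)/6 and q_C = (152 - q_N)/6.
Substituting one into the other gives q_N = 172/5 and q_C = 98/5.
Price P = 291 - 54 = 237.
Corvus's profit: 237·(98/5) - 139·(98/5) - 2(98/5)² = 1152.4800.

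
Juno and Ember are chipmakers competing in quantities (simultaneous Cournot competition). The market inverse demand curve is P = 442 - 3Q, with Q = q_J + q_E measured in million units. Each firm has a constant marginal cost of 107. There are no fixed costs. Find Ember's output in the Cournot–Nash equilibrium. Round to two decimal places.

37.22

Each firm earns π_i = (442 - 3Q)q_i - 107q_i.
First-order condition (treating rivals' output as given): 335 - 6q_i - 3q_j = 0.
By symmetry each firm produces the same amount; substituting q_j = q_i yields q_i = 335/9.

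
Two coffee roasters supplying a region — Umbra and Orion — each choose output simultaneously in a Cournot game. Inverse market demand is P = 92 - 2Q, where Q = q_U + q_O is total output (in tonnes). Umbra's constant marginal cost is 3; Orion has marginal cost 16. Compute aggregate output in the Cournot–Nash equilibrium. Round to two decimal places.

27.50

Umbra's profit: π_U = (92 - 2Q)q_U - (3q_U). Setting ∂π_U/∂q_U = 0: 89 - 4q_U - 2(q_O) = 0.
Orion's profit: π_O = (92 - 2Q)q_O - (16q_O). Setting ∂π_O/∂q_O = 0: 76 - 4q_O - 2(q_U) = 0.
So q_U = (89 - 2q_O)/4 and q_O = (76 - 2q_U)/4.
Substituting one into the other gives q_U = 17 and q_O = 21/2.
Total output Q = 17 + 21/2 = 55/2.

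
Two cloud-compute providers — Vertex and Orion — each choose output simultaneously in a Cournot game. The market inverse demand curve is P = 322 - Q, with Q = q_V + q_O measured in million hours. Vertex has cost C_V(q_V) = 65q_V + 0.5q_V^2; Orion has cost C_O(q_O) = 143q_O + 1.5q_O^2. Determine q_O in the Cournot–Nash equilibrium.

Vertex's profit: π_V = (322 - Q)q_V - (65q_V + (1/2)q_V²). Setting ∂π_V/∂q_V = 0: 257 - 3q_V - (q_O) = 0.
Orion's first-order condition: 179 - 5q_O - (q_V) = 0.
Best responses: q_V = (257 - q_O)/3, q_O = (179 - q_V)/5.
Substituting one into the other gives q_V = 79 and q_O = 20.

20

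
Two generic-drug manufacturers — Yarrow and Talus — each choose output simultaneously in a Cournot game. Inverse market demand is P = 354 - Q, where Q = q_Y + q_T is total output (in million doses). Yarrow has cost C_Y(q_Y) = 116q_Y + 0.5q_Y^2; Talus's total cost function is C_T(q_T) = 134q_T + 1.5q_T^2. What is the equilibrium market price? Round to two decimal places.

Yarrow's profit: π_Y = (354 - Q)q_Y - (116q_Y + (1/2)q_Y²). Setting ∂π_Y/∂q_Y = 0: 238 - 3q_Y - (q_T) = 0.
Talus's first-order condition: 220 - 5q_T - (q_Y) = 0.
Best responses: q_Y = (238 - q_T)/3, q_T = (220 - q_Y)/5.
Solving the pair: q_Y = 485/7, q_T = 211/7.
Total output Q = 696/7, so price P = 354 - 696/7 = 1782/7.

254.57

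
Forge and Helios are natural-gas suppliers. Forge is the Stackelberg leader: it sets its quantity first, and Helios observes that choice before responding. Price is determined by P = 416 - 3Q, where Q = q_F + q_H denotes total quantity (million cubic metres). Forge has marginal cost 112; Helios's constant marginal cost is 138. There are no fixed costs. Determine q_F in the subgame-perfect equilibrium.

55

Solve by backward induction. Given q_F, the follower Helios maximises π_H = (416 - 3q_F - 3q_H)q_H - 138q_H.
Follower FOC: 278 - 3q_F - 6q_H = 0, so q_H(q_F) = (278 - 3q_F)/6.
The leader anticipates this reaction. Substituting into P = 416 - 3Q gives P = 277 - (3/2)q_F, so π_F = (277 - (3/2)q_F)q_F - 112q_F.
Leader FOC: 165 - 3q_F = 0, so q_F = 55.
Then q_H = (278 - 3·55)/6 = 113/6.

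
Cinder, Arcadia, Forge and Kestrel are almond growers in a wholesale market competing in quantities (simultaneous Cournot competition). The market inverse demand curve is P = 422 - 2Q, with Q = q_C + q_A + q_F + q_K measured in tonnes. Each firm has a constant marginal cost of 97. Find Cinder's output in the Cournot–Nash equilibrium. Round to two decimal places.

32.50

Each firm earns π_i = (422 - 2Q)q_i - 97q_i.
First-order condition (treating rivals' output as given): 325 - 4q_i - 2·Σ_{j≠i} q_j = 0.
With identical firms every q_j equals q_i, so Σ_{j≠i} q_j = 3q_i and 325 = 10q_i, giving q_i = 65/2.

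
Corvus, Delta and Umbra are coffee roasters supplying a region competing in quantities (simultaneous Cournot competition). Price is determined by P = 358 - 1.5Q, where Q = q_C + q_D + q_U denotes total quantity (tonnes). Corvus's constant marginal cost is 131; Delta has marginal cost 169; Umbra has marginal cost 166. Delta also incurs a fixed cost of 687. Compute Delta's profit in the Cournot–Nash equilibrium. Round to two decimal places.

225.67

Corvus's profit: π_C = (358 - 1.5Q)q_C - (131q_C). Setting ∂π_C/∂q_C = 0: 227 - 3q_C - (3/2)(q_D + q_U) = 0.
Delta's profit: π_D = (358 - 1.5Q)q_D - (169q_D). Setting ∂π_D/∂q_D = 0: 189 - 3q_D - (3/2)(q_C + q_U) = 0.
Umbra's profit: π_U = (358 - 1.5Q)q_U - (166q_U). Setting ∂π_U/∂q_U = 0: 192 - 3q_U - (3/2)(q_C + q_D) = 0.
Summing all 3 equations gives 608 − 6Q = 0, hence Q = 304/3.
Back-substituting: q_C = (227 − 152)/(3/2) = 50, q_D = (189 − 152)/(3/2) = 74/3, q_U = (192 − 152)/(3/2) = 80/3.
Price P = 358 - (3/2)·(304/3) = 206.
Delta's profit: (206 - 169)·(74/3) - 687 = 677/3.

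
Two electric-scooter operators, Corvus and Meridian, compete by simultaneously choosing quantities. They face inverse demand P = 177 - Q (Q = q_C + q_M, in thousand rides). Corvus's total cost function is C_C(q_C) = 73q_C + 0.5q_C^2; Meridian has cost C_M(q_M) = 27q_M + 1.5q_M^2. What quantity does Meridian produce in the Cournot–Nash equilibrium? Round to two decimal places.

24.71

Corvus's profit: π_C = (177 - Q)q_C - (73q_C + (1/2)q_C²). Setting ∂π_C/∂q_C = 0: 104 - 3q_C - (q_M) = 0.
Meridian's first-order condition: 150 - 5q_M - (q_C) = 0.
Best responses: q_C = (104 - q_M)/3, q_M = (150 - q_C)/5.
Substituting one into the other gives q_C = 185/7 and q_M = 173/7.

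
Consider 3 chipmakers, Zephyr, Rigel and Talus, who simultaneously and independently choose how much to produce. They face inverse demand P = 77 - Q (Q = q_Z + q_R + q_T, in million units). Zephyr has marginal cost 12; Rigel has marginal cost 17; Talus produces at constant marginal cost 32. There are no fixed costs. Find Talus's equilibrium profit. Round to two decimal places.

6.25

Zephyr's profit: π_Z = (77 - Q)q_Z - (12q_Z). Setting ∂π_Z/∂q_Z = 0: 65 - 2q_Z - (q_R + q_T) = 0.
Rigel's first-order condition: 60 - 2q_R - (q_Z + q_T) = 0.
Talus's profit: π_T = (77 - Q)q_T - (32q_T). Setting ∂π_T/∂q_T = 0: 45 - 2q_T - (q_Z + q_R) = 0.
Adding the 3 conditions: 170 − 2Q − 2Q = 0, i.e. Q = 85/2.
Back-substituting: q_Z = (65 − 85/2) = 45/2, q_R = (60 − 85/2) = 35/2, q_T = (45 − 85/2) = 5/2.
Price P = 77 - 85/2 = 69/2.
Talus's profit: (69/2 - 32)·(5/2) = 25/4.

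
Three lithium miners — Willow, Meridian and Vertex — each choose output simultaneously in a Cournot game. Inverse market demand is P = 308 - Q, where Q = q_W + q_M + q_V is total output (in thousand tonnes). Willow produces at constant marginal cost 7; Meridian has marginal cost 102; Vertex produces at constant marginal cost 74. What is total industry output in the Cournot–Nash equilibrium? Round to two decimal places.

185.25

Willow's profit: π_W = (308 - Q)q_W - (7q_W). Setting ∂π_W/∂q_W = 0: 301 - 2q_W - (q_M + q_V) = 0.
Meridian's profit: π_M = (308 - Q)q_M - (102q_M). Setting ∂π_M/∂q_M = 0: 206 - 2q_M - (q_W + q_V) = 0.
Vertex's profit: π_V = (308 - Q)q_V - (74q_V). Setting ∂π_V/∂q_V = 0: 234 - 2q_V - (q_W + q_M) = 0.
Adding the 3 conditions: 741 − 2Q − 2Q = 0, i.e. Q = 741/4.
Back-substituting: q_W = (301 − 741/4) = 463/4, q_M = (206 − 741/4) = 83/4, q_V = (234 − 741/4) = 195/4.
Total output Q = 463/4 + 83/4 + 195/4 = 741/4.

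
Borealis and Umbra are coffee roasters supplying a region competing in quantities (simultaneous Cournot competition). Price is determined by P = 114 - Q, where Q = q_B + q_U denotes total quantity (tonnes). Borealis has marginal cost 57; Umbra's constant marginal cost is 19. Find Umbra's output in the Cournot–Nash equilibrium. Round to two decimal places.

44.33

Borealis's profit: π_B = (114 - Q)q_B - (57q_B). Setting ∂π_B/∂q_B = 0: 57 - 2q_B - (q_U) = 0.
Umbra's profit: π_U = (114 - Q)q_U - (19q_U). Setting ∂π_U/∂q_U = 0: 95 - 2q_U - (q_B) = 0.
Best responses: q_B = (57 - q_U)/2, q_U = (95 - q_B)/2.
Substituting one into the other gives q_B = 19/3 and q_U = 133/3.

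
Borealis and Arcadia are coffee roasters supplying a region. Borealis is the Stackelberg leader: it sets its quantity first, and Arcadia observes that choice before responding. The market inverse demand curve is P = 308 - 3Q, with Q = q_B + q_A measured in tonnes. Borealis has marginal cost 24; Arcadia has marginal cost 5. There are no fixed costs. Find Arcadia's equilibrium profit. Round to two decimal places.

2422.52

Solve by backward induction. Given q_B, the follower Arcadia maximises π_A = (308 - 3q_B - 3q_A)q_A - 5q_A.
Setting the follower's marginal profit to zero, 303 - 3q_B - 6q_A = 0, i.e. q_A = (303 - 3q_B)/6.
Borealis substitutes q_A(q_B) into its own profit: π_B = q_B(308 - 3q_B - (303 - 3q_B)/2) - 24q_B = (313/2 - (3/2)q_B)q_B - 24q_B.
Maximising: ∂π_B/∂q_B = 265/2 - 3q_B = 0, giving q_B = 265/6.
Then q_A = (303 - 3·(265/6))/6 = 341/12.
Price P = 308 - 3·(871/12) = 361/4.
Arcadia's profit: (361/4 - 5)·(341/12) = 2422.5208.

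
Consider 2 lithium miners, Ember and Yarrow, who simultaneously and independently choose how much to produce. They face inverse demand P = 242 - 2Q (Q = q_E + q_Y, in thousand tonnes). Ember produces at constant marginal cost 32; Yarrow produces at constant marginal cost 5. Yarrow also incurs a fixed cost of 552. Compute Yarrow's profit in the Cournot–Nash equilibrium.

Ember's profit: π_E = (242 - 2Q)q_E - (32q_E). Setting ∂π_E/∂q_E = 0: 210 - 4q_E - 2(q_Y) = 0.
Yarrow's first-order condition: 237 - 4q_Y - 2(q_E) = 0.
Best responses: q_E = (210 - 2q_Y)/4, q_Y = (237 - 2q_E)/4.
Substituting one into the other gives q_E = 61/2 and q_Y = 44.
Price P = 242 - 2·(149/2) = 93.
Yarrow's profit: (93 - 5)·44 - 552 = 3320.

3320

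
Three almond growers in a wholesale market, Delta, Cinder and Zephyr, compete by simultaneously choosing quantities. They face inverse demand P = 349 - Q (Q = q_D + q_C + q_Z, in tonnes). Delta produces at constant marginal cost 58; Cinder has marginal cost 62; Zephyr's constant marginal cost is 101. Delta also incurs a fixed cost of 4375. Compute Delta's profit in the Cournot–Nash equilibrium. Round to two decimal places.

2765.25

Delta's profit: π_D = (349 - Q)q_D - (58q_D). Setting ∂π_D/∂q_D = 0: 291 - 2q_D - (q_C + q_Z) = 0.
Cinder's first-order condition: 287 - 2q_C - (q_D + q_Z) = 0.
Zephyr's profit: π_Z = (349 - Q)q_Z - (101q_Z). Setting ∂π_Z/∂q_Z = 0: 248 - 2q_Z - (q_D + q_C) = 0.
Adding the 3 first-order conditions: 826 − 4Q = 0, so Q = 413/2.
Back-substituting: q_D = (291 − 413/2) = 169/2, q_C = (287 − 413/2) = 161/2, q_Z = (248 − 413/2) = 83/2.
Price P = 349 - 413/2 = 285/2.
Delta's profit: (285/2 - 58)·(169/2) - 4375 = 2765.2500.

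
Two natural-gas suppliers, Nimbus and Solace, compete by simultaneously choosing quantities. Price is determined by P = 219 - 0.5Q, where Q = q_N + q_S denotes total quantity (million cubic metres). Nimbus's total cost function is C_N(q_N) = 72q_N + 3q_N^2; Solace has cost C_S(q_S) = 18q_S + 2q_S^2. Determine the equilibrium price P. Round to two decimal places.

190.68

Nimbus's profit: π_N = (219 - 0.5Q)q_N - (72q_N + 3q_N²). Setting ∂π_N/∂q_N = 0: 147 - 7q_N - (1/2)(q_S) = 0.
Solace's profit: π_S = (219 - 0.5Q)q_S - (18q_S + 2q_S²). Setting ∂π_S/∂q_S = 0: 201 - 5q_S - (1/2)(q_N) = 0.
Rearranging gives the reaction functions q_N = (147 - (1/2)q_S)/7 and q_S = (201 - (1/2)q_N)/5.
Substituting one into the other gives q_N = 18.2590 and q_S = 38.3741.
Total output Q = 56.6331, so price P = 219 - (1/2)·56.6331 = 190.6835.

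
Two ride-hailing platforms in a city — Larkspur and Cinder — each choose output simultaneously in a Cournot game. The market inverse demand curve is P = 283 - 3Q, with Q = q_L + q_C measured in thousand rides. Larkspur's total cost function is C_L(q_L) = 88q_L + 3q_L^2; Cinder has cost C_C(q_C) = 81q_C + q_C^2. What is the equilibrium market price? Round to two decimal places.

186.69

Larkspur's profit: π_L = (283 - 3Q)q_L - (88q_L + 3q_L²). Setting ∂π_L/∂q_L = 0: 195 - 12q_L - 3(q_C) = 0.
Cinder's profit: π_C = (283 - 3Q)q_C - (81q_C + q_C²). Setting ∂π_C/∂q_C = 0: 202 - 8q_C - 3(q_L) = 0.
So q_L = (195 - 3q_C)/12 and q_C = (202 - 3q_L)/8.
Solving the pair: q_L = 318/29, q_C = 613/29.
Total output Q = 931/29, so price P = 283 - 3·(931/29) = 186.6897.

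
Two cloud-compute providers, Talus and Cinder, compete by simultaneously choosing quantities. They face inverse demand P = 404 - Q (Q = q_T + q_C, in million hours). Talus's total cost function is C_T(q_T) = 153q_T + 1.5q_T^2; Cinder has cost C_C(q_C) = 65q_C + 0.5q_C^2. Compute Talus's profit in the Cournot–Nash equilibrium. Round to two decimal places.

Talus's profit: π_T = (404 - Q)q_T - (153q_T + (3/2)q_T²). Setting ∂π_T/∂q_T = 0: 251 - 5q_T - (q_C) = 0.
Cinder's profit: π_C = (404 - Q)q_C - (65q_C + (1/2)q_C²). Setting ∂π_C/∂q_C = 0: 339 - 3q_C - (q_T) = 0.
Best responses: q_T = (251 - q_C)/5, q_C = (339 - q_T)/3.
Solving the pair: q_T = 207/7, q_C = 722/7.
Price P = 404 - 929/7 = 1899/7.
Talus's profit: (1899/7)·(207/7) - 153·(207/7) - (3/2)(207/7)² = 2186.1735.

2186.17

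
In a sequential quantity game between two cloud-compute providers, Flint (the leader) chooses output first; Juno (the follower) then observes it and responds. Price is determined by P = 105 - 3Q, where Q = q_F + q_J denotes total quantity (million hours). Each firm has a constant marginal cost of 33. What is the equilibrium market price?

The follower Juno best-responds to any q_F: π_J = (105 - 3Q)q_J - 33q_J.
Setting the follower's marginal profit to zero, 72 - 3q_F - 6q_J = 0, i.e. q_J = (72 - 3q_F)/6.
The leader anticipates this reaction. Substituting into P = 105 - 3Q gives P = 69 - (3/2)q_F, so π_F = (69 - (3/2)q_F)q_F - 33q_F.
Leader FOC: 36 - 3q_F = 0, so q_F = 12.
Then q_J = (72 - 3·12)/6 = 6.
Total output Q = 18, so price P = 105 - 3·18 = 51.

51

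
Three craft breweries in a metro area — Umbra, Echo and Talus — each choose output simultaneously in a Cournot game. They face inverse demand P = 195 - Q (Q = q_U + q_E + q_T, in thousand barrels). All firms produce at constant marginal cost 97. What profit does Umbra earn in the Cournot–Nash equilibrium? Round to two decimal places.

600.25

Each firm earns π_i = (195 - Q)q_i - 97q_i.
Setting ∂π_i/∂q_i = 0 with rivals' quantities fixed: 98 - 2q_i - Σ_{j≠i} q_j = 0.
By symmetry each firm produces the same amount; substituting Σ_{j≠i} q_j = 2q_i yields q_i = 98/4 = 49/2.
Price P = 195 - 147/2 = 243/2.
Umbra's profit: (243/2 - 97)·(49/2) = 600.2500.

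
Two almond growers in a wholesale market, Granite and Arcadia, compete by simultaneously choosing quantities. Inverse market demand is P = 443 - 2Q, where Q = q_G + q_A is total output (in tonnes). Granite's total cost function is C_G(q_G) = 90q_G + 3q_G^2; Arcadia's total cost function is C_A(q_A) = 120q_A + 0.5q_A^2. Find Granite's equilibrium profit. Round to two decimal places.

2958.79

Granite's profit: π_G = (443 - 2Q)q_G - (90q_G + 3q_G²). Setting ∂π_G/∂q_G = 0: 353 - 10q_G - 2(q_A) = 0.
Arcadia's profit: π_A = (443 - 2Q)q_A - (120q_A + (1/2)q_A²). Setting ∂π_A/∂q_A = 0: 323 - 5q_A - 2(q_G) = 0.
So q_G = (353 - 2q_A)/10 and q_A = (323 - 2q_G)/5.
Solving the pair: q_G = 1119/46, q_A = 1262/23.
Price P = 443 - 2·79.1957 = 284.6087.
Granite's profit: 284.6087·(1119/46) - 90·(1119/46) - 3(1119/46)² = 2958.7925.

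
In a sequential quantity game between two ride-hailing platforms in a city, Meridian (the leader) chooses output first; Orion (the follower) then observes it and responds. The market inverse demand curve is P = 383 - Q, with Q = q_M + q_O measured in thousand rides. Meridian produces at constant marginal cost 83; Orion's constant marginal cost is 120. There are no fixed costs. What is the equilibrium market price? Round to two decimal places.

Solve by backward induction. Given q_M, the follower Orion maximises π_O = (383 - q_M - q_O)q_O - 120q_O.
Setting the follower's marginal profit to zero, 263 - q_M - 2q_O = 0, i.e. q_O = (263 - q_M)/2.
Meridian substitutes q_O(q_M) into its own profit: π_M = q_M(383 - q_M - (263 - q_M)/2) - 83q_M = (503/2 - (1/2)q_M)q_M - 83q_M.
The leader's first-order condition 337/2 - q_M = 0 yields q_M = 337/2.
Then q_O = (263 - 337/2)/2 = 189/4.
Total output Q = 863/4, so price P = 383 - 863/4 = 669/4.

167.25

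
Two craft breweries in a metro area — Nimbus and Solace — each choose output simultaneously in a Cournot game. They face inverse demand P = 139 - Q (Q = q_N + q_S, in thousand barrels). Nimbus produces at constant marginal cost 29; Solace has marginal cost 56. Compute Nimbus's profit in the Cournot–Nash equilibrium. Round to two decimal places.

Nimbus's profit: π_N = (139 - Q)q_N - (29q_N). Setting ∂π_N/∂q_N = 0: 110 - 2q_N - (q_S) = 0.
Solace's first-order condition: 83 - 2q_S - (q_N) = 0.
Rearranging gives the reaction functions q_N = (110 - q_S)/2 and q_S = (83 - q_N)/2.
Solving the pair: q_N = 137/3, q_S = 56/3.
Price P = 139 - 193/3 = 224/3.
Nimbus's profit: (224/3 - 29)·(137/3) = 2085.4444.

2085.44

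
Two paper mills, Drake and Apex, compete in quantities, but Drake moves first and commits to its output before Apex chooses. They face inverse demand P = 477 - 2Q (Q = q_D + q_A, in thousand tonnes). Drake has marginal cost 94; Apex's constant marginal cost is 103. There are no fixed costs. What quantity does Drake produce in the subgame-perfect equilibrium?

98

The follower Apex best-responds to any q_D: π_A = (477 - 2Q)q_A - 103q_A.
Follower FOC: 374 - 2q_D - 4q_A = 0, so q_A(q_D) = (374 - 2q_D)/4.
The leader anticipates this reaction. Substituting into P = 477 - 2Q gives P = 290 - q_D, so π_D = (290 - q_D)q_D - 94q_D.
Maximising: ∂π_D/∂q_D = 196 - 2q_D = 0, giving q_D = 98.
Then q_A = (374 - 2·98)/4 = 89/2.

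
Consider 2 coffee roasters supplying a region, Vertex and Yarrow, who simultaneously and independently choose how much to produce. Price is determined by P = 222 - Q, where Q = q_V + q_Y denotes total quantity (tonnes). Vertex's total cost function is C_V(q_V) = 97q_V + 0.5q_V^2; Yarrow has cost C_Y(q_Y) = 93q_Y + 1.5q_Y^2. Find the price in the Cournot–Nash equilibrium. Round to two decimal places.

Vertex's profit: π_V = (222 - Q)q_V - (97q_V + (1/2)q_V²). Setting ∂π_V/∂q_V = 0: 125 - 3q_V - (q_Y) = 0.
Yarrow's first-order condition: 129 - 5q_Y - (q_V) = 0.
So q_V = (125 - q_Y)/3 and q_Y = (129 - q_V)/5.
Substituting one into the other gives q_V = 248/7 and q_Y = 131/7.
Total output Q = 379/7, so price P = 222 - 379/7 = 1175/7.

167.86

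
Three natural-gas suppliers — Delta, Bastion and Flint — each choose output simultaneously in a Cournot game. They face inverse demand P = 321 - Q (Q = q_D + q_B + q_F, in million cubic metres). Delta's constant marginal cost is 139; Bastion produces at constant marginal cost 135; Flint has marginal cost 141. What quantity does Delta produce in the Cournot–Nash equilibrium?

45

Delta's profit: π_D = (321 - Q)q_D - (139q_D). Setting ∂π_D/∂q_D = 0: 182 - 2q_D - (q_B + q_F) = 0.
Bastion's first-order condition: 186 - 2q_B - (q_D + q_F) = 0.
Flint's first-order condition: 180 - 2q_F - (q_D + q_B) = 0.
Summing all 3 equations gives 548 − 4Q = 0, hence Q = 137.
Back-substituting: q_D = (182 − 137) = 45, q_B = (186 − 137) = 49, q_F = (180 − 137) = 43.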